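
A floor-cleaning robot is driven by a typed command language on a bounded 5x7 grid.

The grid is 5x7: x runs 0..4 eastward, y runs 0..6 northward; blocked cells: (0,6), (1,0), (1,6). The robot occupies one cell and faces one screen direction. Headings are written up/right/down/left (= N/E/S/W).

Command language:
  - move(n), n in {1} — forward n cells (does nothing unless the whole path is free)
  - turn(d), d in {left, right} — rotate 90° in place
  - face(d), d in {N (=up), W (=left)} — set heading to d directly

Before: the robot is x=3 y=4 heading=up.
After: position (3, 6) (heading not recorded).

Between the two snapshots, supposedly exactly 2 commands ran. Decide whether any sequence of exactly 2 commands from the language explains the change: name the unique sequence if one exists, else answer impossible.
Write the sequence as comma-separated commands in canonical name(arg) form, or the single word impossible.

move(1), move(1)

from: x=3 y=4 heading=up
[1] after move(1): x=3 y=5 heading=up
[2] after move(1): x=3 y=6 heading=up
uniquely the one of 25 2-step routes that fits.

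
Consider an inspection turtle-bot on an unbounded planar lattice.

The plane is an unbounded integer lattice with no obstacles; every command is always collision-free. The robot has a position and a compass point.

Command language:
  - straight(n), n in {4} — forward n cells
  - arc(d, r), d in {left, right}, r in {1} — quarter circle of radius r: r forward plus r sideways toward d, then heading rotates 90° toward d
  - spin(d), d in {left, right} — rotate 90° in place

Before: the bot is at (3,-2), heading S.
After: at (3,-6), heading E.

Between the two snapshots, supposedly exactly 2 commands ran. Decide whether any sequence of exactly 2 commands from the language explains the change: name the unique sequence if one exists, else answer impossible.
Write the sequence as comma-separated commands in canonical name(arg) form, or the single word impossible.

key: position moved to (3,-6) AND the heading swung to E — translation plus rotation needed
start: at (3,-2), heading S
step 1 (straight(4)): at (3,-6), heading S
step 2 (spin(left)): at (3,-6), heading E
no rival 2-sequence matches.

straight(4), spin(left)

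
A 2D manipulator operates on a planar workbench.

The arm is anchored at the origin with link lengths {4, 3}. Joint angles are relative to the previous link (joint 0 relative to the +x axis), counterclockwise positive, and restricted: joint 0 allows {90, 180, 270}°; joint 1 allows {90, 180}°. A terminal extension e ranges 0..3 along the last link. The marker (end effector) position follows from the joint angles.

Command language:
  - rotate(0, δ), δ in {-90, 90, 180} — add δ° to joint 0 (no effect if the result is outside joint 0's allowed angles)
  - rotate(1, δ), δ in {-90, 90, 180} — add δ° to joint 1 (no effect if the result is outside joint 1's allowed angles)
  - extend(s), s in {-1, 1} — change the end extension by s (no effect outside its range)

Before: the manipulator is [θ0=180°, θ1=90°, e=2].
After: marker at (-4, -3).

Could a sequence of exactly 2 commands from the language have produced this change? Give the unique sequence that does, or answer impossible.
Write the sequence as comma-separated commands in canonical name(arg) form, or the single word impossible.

initial: [θ0=180°, θ1=90°, e=2]
1. extend(-1) → [θ0=180°, θ1=90°, e=1]
2. extend(-1) → [θ0=180°, θ1=90°, e=0]
no other 2-command option fits: unique.

extend(-1), extend(-1)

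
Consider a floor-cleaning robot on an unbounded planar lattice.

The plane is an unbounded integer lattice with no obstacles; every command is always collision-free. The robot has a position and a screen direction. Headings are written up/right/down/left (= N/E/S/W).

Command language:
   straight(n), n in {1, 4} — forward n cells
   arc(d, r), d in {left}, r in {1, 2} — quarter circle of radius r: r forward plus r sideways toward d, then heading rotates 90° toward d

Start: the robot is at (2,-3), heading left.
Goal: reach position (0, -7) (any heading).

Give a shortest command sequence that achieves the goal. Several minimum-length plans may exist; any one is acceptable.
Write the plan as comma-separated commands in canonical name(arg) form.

arc(left, 2), straight(1), straight(1)

begin: at (2,-3), heading left
t=1 arc(left, 2) ⇒ at (0,-5), heading down
t=2 straight(1) ⇒ at (0,-6), heading down
t=3 straight(1) ⇒ at (0,-7), heading down
minimal: 3 command(s), checked below 3.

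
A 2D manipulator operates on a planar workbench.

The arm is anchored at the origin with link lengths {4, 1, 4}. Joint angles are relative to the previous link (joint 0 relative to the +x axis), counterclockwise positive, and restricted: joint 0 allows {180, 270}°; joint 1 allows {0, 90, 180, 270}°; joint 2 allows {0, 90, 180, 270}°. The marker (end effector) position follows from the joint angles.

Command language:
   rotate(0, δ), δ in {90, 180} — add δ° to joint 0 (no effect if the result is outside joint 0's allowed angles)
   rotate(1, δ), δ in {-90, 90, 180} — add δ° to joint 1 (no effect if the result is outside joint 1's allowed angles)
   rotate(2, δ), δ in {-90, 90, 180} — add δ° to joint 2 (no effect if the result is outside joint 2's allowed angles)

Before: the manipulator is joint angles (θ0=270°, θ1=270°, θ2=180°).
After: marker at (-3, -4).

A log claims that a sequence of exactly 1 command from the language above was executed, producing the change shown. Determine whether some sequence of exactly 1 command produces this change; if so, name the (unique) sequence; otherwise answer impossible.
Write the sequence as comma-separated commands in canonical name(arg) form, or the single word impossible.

begin: joint angles (θ0=270°, θ1=270°, θ2=180°)
1. rotate(1, 180) → joint angles (θ0=270°, θ1=90°, θ2=180°)
uniquely the one of 8 1-step routes that fits.

rotate(1, 180)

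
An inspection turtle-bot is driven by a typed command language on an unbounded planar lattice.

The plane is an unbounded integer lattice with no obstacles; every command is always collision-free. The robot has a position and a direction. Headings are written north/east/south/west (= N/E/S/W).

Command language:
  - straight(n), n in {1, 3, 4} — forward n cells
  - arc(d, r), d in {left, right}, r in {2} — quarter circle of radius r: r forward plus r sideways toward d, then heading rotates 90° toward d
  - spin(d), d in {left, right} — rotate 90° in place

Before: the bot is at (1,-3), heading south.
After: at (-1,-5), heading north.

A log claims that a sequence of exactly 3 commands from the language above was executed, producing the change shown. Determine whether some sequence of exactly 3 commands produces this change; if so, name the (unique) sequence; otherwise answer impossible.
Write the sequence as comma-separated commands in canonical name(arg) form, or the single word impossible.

key: position moved to (-1,-5) AND the heading swung to N — translation plus rotation needed
initial: at (1,-3), heading south
step 1 (straight(4)): at (1,-7), heading south
step 2 (spin(right)): at (1,-7), heading west
step 3 (arc(right, 2)): at (-1,-5), heading north
all 343 alternatives checked — unique.

straight(4), spin(right), arc(right, 2)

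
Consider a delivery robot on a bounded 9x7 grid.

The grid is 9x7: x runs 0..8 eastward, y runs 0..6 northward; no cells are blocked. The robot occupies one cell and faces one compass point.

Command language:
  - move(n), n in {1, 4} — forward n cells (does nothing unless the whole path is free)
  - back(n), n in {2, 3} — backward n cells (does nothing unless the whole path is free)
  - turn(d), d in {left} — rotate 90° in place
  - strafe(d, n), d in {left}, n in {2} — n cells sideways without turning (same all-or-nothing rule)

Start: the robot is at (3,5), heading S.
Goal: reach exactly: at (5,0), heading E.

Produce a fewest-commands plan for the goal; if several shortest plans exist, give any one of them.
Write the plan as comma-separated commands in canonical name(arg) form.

strafe(left, 2), move(1), move(4), turn(left)

begin: at (3,5), heading S
t=1 strafe(left, 2) ⇒ at (5,5), heading S
t=2 move(1) ⇒ at (5,4), heading S
t=3 move(4) ⇒ at (5,0), heading S
t=4 turn(left) ⇒ at (5,0), heading E
no 3-step plan works, so 4 is optimal.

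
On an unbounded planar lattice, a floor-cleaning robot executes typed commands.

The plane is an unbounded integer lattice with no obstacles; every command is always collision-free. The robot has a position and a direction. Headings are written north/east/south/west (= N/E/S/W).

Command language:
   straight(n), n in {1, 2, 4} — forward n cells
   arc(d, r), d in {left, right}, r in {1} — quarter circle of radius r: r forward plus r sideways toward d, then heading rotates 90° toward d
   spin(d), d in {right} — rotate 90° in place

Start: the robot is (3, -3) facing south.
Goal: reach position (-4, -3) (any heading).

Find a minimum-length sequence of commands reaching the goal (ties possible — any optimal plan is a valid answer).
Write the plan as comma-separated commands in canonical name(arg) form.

arc(right, 1), straight(1), straight(4), arc(right, 1)

initial: (3, -3) facing south
1. arc(right, 1) → (2, -4) facing west
2. straight(1) → (1, -4) facing west
3. straight(4) → (-3, -4) facing west
4. arc(right, 1) → (-4, -3) facing north
no 3-step plan works, so 4 is optimal.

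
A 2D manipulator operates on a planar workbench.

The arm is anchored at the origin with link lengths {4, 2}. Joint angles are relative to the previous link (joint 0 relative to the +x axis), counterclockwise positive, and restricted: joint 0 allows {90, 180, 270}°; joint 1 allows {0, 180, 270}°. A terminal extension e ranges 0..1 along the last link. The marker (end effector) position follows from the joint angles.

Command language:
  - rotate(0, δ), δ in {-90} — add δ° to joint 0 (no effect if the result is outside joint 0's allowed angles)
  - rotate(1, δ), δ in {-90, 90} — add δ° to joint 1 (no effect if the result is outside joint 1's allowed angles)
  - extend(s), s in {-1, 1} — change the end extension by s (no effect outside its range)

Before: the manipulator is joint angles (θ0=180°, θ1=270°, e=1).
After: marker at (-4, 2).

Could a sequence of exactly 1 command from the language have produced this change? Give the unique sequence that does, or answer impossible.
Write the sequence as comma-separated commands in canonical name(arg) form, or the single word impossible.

initial: joint angles (θ0=180°, θ1=270°, e=1)
t=1 extend(-1) ⇒ joint angles (θ0=180°, θ1=270°, e=0)
all 5 alternatives checked — unique.

extend(-1)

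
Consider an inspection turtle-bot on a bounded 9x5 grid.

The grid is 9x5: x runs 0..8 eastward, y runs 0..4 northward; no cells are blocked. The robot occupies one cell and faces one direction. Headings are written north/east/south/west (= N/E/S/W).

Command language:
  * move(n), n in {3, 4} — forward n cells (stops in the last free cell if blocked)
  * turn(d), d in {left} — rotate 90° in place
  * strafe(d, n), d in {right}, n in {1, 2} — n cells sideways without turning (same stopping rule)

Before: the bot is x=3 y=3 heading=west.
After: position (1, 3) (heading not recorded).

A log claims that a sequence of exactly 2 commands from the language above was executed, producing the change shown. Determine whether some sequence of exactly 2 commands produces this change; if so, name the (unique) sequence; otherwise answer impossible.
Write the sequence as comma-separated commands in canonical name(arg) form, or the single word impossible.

turn(left), strafe(right, 2)

key: running strafe(right, 2) before turn(left) would end elsewhere — order is forced
begin: x=3 y=3 heading=west
[1] after turn(left): x=3 y=3 heading=south
[2] after strafe(right, 2): x=1 y=3 heading=south
no other 2-command option fits: unique.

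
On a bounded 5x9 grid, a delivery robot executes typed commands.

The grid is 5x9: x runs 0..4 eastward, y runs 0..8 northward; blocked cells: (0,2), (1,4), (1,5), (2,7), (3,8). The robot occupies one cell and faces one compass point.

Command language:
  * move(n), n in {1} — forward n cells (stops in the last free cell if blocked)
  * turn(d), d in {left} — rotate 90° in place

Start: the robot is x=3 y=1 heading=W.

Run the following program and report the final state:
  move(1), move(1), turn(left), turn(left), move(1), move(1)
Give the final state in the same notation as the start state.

start: x=3 y=1 heading=W
1. move(1) → x=2 y=1 heading=W
2. move(1) → x=1 y=1 heading=W
3. turn(left) → x=1 y=1 heading=S
4. turn(left) → x=1 y=1 heading=E
5. move(1) → x=2 y=1 heading=E
6. move(1) → x=3 y=1 heading=E

x=3 y=1 heading=E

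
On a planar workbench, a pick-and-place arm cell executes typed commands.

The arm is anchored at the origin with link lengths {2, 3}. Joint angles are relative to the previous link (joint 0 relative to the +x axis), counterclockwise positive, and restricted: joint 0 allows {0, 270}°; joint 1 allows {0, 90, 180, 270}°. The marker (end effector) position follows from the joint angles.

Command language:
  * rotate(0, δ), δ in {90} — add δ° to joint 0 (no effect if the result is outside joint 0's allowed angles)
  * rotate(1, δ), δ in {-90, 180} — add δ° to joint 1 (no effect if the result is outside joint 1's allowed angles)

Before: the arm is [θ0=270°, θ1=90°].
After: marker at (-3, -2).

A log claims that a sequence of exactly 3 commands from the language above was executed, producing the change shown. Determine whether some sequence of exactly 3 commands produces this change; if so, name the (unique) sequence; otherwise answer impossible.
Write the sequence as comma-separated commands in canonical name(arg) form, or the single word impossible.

begin: [θ0=270°, θ1=90°]
1. rotate(1, 180) → [θ0=270°, θ1=270°]
2. rotate(1, 180) → [θ0=270°, θ1=90°]
3. rotate(1, 180) → [θ0=270°, θ1=270°]
all 27 alternatives checked — unique.

rotate(1, 180), rotate(1, 180), rotate(1, 180)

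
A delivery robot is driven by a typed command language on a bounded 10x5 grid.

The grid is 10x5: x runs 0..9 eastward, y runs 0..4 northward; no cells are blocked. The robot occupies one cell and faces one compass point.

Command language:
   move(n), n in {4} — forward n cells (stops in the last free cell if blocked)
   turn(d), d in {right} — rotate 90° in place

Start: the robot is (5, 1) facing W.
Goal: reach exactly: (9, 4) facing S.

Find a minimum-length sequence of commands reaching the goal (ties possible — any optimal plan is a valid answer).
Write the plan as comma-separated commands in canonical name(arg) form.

initial: (5, 1) facing W
step 1 (turn(right)): (5, 1) facing N
step 2 (move(4)): (5, 4) facing N
step 3 (turn(right)): (5, 4) facing E
step 4 (move(4)): (9, 4) facing E
step 5 (turn(right)): (9, 4) facing S
no 4-step plan works, so 5 is optimal.

turn(right), move(4), turn(right), move(4), turn(right)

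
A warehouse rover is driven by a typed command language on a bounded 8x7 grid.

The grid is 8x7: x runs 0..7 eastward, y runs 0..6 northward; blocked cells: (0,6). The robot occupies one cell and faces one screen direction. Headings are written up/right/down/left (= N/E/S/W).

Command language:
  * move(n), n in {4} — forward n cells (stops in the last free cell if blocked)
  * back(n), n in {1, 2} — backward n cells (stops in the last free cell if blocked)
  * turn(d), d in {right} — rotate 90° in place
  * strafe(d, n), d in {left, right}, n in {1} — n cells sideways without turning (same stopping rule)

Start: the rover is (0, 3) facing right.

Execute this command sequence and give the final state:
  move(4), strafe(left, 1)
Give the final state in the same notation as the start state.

(4, 4) facing right

start: (0, 3) facing right
1. move(4) → (4, 3) facing right
2. strafe(left, 1) → (4, 4) facing right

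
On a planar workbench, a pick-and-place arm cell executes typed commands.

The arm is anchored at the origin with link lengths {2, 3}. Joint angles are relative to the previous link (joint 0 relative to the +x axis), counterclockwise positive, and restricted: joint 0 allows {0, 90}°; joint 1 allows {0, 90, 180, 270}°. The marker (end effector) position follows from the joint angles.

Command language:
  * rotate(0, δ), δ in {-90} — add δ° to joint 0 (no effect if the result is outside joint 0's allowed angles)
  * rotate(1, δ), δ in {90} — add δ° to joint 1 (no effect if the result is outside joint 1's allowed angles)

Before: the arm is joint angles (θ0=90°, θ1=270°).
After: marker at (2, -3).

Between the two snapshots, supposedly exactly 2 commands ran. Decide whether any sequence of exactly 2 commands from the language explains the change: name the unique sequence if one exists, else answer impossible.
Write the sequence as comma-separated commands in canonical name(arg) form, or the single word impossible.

begin: joint angles (θ0=90°, θ1=270°)
[1] after rotate(0, -90): joint angles (θ0=0°, θ1=270°)
[2] after rotate(0, -90): joint angles (θ0=0°, θ1=270°)
uniquely the one of 4 2-step routes that fits.

rotate(0, -90), rotate(0, -90)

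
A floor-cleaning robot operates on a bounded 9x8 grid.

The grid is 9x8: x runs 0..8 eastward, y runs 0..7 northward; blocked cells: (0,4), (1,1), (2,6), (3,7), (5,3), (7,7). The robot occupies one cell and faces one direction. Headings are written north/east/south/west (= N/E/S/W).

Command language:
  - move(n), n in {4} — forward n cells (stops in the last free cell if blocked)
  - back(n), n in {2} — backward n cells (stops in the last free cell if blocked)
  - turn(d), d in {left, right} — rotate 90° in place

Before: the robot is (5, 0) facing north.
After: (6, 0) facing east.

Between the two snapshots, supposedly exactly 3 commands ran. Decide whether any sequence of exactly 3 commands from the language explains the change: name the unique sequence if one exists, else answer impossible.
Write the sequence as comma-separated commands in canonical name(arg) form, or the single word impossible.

turn(right), move(4), back(2)

key: order matters: swapping turn(right) and back(2) lands elsewhere
start: (5, 0) facing north
1. turn(right) → (5, 0) facing east
2. move(4) → (8, 0) facing east
3. back(2) → (6, 0) facing east
all 64 alternatives checked — unique.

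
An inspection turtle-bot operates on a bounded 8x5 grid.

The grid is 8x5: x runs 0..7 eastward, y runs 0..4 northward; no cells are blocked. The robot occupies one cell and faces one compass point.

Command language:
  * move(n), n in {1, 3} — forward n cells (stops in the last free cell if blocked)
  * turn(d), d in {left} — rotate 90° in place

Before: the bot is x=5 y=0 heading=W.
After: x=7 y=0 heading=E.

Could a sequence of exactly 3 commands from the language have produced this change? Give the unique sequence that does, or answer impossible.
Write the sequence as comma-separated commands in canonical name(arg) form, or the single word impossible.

key: move(3) runs into the grid edge before its full distance
start: x=5 y=0 heading=W
step 1 (turn(left)): x=5 y=0 heading=S
step 2 (turn(left)): x=5 y=0 heading=E
step 3 (move(3)): x=7 y=0 heading=E
no other 3-command option fits: unique.

turn(left), turn(left), move(3)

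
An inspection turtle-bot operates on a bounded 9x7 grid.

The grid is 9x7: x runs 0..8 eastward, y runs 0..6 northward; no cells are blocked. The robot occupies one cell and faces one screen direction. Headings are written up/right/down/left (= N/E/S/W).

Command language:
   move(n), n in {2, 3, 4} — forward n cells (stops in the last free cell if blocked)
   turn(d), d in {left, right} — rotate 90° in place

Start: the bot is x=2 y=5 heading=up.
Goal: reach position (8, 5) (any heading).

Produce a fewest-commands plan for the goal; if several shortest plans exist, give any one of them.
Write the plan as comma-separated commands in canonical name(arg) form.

t0: x=2 y=5 heading=up
1. turn(right) → x=2 y=5 heading=right
2. move(4) → x=6 y=5 heading=right
3. move(4) → x=8 y=5 heading=right
minimal: 3 command(s), checked below 3.

turn(right), move(4), move(4)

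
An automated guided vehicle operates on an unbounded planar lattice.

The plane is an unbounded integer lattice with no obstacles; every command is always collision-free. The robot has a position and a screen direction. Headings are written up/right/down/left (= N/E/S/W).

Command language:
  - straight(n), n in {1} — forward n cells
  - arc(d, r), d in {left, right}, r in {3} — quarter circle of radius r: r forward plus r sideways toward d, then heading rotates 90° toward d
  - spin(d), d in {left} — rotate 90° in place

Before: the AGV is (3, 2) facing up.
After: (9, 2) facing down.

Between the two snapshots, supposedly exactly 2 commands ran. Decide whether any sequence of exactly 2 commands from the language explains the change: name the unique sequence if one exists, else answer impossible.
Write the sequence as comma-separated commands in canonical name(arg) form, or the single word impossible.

key: cell and facing (now S) both changed — the 2 commands mix motion and turning
begin: (3, 2) facing up
step 1 (arc(right, 3)): (6, 5) facing right
step 2 (arc(right, 3)): (9, 2) facing down
uniquely the one of 16 2-step routes that fits.

arc(right, 3), arc(right, 3)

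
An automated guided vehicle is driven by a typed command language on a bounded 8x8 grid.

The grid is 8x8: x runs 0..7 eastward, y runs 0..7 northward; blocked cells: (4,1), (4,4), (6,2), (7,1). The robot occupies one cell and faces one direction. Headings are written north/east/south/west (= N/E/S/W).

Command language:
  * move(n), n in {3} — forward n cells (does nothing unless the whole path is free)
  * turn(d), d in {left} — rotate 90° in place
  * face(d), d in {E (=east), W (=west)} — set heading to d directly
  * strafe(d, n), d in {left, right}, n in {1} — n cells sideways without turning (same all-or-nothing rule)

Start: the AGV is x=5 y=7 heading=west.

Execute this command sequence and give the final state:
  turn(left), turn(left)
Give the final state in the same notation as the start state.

x=5 y=7 heading=east

from: x=5 y=7 heading=west
[1] after turn(left): x=5 y=7 heading=south
[2] after turn(left): x=5 y=7 heading=east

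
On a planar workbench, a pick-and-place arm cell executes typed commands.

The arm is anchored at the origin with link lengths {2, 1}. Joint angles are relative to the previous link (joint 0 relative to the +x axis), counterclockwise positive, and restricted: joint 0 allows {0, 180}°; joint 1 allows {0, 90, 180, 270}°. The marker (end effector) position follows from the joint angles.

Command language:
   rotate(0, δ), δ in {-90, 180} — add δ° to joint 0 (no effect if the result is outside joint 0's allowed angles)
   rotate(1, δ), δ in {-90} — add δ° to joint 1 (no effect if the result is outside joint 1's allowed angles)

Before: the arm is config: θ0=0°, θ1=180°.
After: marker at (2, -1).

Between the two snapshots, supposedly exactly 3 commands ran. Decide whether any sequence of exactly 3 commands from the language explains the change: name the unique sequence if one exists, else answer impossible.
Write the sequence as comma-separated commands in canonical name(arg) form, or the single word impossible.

rotate(1, -90), rotate(1, -90), rotate(1, -90)

start: config: θ0=0°, θ1=180°
1. rotate(1, -90) → config: θ0=0°, θ1=90°
2. rotate(1, -90) → config: θ0=0°, θ1=0°
3. rotate(1, -90) → config: θ0=0°, θ1=270°
all 27 alternatives checked — unique.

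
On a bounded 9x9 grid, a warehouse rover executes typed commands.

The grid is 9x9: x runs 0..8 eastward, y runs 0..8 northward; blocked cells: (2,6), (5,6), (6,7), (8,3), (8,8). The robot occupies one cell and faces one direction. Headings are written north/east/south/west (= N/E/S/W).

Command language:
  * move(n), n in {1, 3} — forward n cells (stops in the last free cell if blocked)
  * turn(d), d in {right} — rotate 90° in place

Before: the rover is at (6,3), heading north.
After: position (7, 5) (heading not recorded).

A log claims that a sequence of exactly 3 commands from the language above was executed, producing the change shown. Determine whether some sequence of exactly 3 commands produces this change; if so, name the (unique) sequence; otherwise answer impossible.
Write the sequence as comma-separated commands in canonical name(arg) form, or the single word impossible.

checked all 3-command options: none fits.

impossible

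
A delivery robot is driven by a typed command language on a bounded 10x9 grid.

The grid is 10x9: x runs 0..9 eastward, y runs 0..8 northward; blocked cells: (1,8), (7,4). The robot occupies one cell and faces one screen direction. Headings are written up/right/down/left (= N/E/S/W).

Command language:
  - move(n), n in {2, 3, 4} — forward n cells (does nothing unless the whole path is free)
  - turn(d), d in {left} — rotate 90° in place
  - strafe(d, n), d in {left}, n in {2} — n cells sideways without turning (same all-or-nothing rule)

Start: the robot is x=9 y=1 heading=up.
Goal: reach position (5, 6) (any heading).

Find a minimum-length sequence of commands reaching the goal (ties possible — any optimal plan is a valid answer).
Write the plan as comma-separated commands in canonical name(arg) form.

from: x=9 y=1 heading=up
t=1 move(2) ⇒ x=9 y=3 heading=up
t=2 strafe(left, 2) ⇒ x=7 y=3 heading=up
t=3 strafe(left, 2) ⇒ x=5 y=3 heading=up
t=4 move(3) ⇒ x=5 y=6 heading=up
shorter routes all fall short; 4 is best.

move(2), strafe(left, 2), strafe(left, 2), move(3)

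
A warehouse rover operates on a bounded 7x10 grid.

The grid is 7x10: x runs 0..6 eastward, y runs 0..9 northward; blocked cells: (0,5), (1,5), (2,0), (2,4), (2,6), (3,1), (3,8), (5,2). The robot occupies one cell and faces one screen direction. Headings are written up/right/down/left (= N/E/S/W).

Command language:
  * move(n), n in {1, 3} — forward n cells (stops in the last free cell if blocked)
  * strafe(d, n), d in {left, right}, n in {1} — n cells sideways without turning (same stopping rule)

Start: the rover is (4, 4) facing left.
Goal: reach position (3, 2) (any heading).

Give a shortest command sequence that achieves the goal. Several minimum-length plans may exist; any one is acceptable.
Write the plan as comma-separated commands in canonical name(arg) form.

t0: (4, 4) facing left
step 1 (strafe(left, 1)): (4, 3) facing left
step 2 (strafe(left, 1)): (4, 2) facing left
step 3 (move(1)): (3, 2) facing left
no 2-step plan works, so 3 is optimal.

strafe(left, 1), strafe(left, 1), move(1)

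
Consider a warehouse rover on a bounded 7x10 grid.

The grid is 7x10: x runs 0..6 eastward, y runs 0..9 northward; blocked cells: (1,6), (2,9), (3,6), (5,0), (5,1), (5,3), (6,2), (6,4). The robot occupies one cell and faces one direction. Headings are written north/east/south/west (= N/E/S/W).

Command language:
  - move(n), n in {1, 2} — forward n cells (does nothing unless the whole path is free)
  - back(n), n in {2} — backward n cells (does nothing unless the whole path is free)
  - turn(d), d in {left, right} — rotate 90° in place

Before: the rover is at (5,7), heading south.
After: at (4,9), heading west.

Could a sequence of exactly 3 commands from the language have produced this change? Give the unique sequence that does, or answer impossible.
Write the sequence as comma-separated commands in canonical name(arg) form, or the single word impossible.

back(2), turn(right), move(1)

key: cell and facing (now W) both changed — the 3 commands mix motion and turning
start: at (5,7), heading south
t=1 back(2) ⇒ at (5,9), heading south
t=2 turn(right) ⇒ at (5,9), heading west
t=3 move(1) ⇒ at (4,9), heading west
all 125 alternatives checked — unique.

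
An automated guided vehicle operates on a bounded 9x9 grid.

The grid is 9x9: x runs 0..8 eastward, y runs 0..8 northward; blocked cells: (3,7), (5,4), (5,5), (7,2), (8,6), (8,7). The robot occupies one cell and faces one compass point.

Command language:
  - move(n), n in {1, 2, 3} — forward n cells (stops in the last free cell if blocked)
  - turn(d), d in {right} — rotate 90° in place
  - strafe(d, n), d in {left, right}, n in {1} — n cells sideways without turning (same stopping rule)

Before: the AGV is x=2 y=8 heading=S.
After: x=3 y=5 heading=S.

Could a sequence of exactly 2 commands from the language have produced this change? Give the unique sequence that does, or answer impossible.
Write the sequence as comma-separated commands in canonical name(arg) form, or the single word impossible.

move(3), strafe(left, 1)

key: order matters: swapping move(3) and strafe(left, 1) lands elsewhere
t0: x=2 y=8 heading=S
1. move(3) → x=2 y=5 heading=S
2. strafe(left, 1) → x=3 y=5 heading=S
no other 2-command option fits: unique.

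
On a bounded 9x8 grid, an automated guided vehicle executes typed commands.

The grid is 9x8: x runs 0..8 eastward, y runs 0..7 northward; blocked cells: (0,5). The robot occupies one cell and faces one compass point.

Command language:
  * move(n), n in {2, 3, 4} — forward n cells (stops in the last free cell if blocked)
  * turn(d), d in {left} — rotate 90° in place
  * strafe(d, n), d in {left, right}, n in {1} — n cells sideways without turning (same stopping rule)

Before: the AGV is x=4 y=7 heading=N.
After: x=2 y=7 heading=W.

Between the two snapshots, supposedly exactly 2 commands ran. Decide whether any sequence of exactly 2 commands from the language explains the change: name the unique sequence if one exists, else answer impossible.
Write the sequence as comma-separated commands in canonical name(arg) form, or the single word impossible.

key: cell and facing (now W) both changed — the 2 commands mix motion and turning
initial: x=4 y=7 heading=N
step 1 (turn(left)): x=4 y=7 heading=W
step 2 (move(2)): x=2 y=7 heading=W
no other 2-command option fits: unique.

turn(left), move(2)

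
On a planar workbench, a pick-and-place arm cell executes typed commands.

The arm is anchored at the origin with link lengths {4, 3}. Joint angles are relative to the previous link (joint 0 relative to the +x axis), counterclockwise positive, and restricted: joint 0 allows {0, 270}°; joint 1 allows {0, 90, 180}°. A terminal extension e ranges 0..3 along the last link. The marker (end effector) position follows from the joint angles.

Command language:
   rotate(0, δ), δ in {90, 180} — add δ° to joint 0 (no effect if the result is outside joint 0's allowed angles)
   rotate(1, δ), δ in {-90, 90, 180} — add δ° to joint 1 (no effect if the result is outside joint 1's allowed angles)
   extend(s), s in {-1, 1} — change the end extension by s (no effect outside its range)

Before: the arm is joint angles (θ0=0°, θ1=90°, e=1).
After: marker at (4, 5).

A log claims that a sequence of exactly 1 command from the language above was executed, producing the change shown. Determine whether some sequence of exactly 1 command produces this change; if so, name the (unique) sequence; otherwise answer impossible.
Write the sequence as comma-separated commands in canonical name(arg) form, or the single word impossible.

extend(1)

start: joint angles (θ0=0°, θ1=90°, e=1)
t=1 extend(1) ⇒ joint angles (θ0=0°, θ1=90°, e=2)
no other 1-command option fits: unique.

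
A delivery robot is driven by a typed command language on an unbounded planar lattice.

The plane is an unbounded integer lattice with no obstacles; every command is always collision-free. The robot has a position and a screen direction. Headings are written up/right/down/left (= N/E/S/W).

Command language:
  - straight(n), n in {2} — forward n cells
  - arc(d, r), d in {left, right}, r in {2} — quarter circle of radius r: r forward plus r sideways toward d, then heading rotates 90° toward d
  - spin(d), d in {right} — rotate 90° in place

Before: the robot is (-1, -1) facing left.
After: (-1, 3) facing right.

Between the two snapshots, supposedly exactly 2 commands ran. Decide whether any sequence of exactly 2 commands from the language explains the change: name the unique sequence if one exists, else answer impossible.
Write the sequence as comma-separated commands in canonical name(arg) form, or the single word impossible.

arc(right, 2), arc(right, 2)

key: cell and facing (now E) both changed — the 2 commands mix motion and turning
from: (-1, -1) facing left
step 1 (arc(right, 2)): (-3, 1) facing up
step 2 (arc(right, 2)): (-1, 3) facing right
no other 2-command option fits: unique.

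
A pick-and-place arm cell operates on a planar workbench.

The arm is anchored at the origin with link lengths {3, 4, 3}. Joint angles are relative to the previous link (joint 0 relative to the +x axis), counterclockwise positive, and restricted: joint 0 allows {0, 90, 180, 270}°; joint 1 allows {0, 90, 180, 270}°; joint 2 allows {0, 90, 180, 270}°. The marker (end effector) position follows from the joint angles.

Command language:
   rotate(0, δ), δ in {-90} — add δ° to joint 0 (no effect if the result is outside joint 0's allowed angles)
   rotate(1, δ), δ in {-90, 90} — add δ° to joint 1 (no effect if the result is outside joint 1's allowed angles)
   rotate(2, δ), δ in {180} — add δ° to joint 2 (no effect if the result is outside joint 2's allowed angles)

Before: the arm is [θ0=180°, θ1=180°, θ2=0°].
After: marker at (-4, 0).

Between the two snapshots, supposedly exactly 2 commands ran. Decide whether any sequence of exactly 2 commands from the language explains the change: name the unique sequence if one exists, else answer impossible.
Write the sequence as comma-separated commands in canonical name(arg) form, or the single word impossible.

rotate(0, -90), rotate(0, -90)

start: [θ0=180°, θ1=180°, θ2=0°]
t=1 rotate(0, -90) ⇒ [θ0=90°, θ1=180°, θ2=0°]
t=2 rotate(0, -90) ⇒ [θ0=0°, θ1=180°, θ2=0°]
no rival 2-sequence matches.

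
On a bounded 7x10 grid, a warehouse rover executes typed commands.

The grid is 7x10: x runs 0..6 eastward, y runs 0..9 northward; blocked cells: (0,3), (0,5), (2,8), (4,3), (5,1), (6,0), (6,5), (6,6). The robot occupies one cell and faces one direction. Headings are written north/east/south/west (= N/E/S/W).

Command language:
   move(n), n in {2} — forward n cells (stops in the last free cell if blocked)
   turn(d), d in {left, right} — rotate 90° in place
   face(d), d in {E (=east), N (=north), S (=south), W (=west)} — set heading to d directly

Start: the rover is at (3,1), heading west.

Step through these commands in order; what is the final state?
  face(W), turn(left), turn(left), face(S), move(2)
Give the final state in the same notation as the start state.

at (3,0), heading south

from: at (3,1), heading west
step 1 (face(W)): at (3,1), heading west
step 2 (turn(left)): at (3,1), heading south
step 3 (turn(left)): at (3,1), heading east
step 4 (face(S)): at (3,1), heading south
step 5 (move(2)): at (3,0), heading south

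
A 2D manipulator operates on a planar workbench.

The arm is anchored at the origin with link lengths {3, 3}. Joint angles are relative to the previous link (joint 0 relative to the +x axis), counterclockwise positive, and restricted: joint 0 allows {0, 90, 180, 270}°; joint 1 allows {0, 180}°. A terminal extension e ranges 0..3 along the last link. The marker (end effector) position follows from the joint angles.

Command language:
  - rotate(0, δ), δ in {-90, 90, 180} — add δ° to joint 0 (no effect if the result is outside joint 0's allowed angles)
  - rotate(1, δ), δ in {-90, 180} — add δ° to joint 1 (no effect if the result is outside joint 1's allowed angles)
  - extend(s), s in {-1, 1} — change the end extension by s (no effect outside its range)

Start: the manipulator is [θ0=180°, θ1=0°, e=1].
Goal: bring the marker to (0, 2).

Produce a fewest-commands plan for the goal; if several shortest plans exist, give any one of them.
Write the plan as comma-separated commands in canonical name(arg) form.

begin: [θ0=180°, θ1=0°, e=1]
step 1 (rotate(0, 90)): [θ0=270°, θ1=0°, e=1]
step 2 (extend(1)): [θ0=270°, θ1=0°, e=2]
step 3 (rotate(1, 180)): [θ0=270°, θ1=180°, e=2]
nothing shorter than 3 reaches the goal.

rotate(0, 90), extend(1), rotate(1, 180)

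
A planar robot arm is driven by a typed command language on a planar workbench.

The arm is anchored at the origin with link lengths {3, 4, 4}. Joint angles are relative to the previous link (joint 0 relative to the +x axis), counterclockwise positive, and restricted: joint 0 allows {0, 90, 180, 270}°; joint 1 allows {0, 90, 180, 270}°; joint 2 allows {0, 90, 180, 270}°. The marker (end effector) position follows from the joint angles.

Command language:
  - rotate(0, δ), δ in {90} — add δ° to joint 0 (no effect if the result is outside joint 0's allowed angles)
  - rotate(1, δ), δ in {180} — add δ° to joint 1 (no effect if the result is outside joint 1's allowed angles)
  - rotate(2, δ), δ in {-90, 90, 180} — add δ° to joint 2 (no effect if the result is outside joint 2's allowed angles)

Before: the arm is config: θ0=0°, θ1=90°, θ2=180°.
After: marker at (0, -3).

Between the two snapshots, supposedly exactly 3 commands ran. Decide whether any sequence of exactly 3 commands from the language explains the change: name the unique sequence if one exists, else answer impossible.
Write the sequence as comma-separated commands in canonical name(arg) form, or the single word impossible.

t0: config: θ0=0°, θ1=90°, θ2=180°
[1] after rotate(0, 90): config: θ0=90°, θ1=90°, θ2=180°
[2] after rotate(0, 90): config: θ0=180°, θ1=90°, θ2=180°
[3] after rotate(0, 90): config: θ0=270°, θ1=90°, θ2=180°
all 125 alternatives checked — unique.

rotate(0, 90), rotate(0, 90), rotate(0, 90)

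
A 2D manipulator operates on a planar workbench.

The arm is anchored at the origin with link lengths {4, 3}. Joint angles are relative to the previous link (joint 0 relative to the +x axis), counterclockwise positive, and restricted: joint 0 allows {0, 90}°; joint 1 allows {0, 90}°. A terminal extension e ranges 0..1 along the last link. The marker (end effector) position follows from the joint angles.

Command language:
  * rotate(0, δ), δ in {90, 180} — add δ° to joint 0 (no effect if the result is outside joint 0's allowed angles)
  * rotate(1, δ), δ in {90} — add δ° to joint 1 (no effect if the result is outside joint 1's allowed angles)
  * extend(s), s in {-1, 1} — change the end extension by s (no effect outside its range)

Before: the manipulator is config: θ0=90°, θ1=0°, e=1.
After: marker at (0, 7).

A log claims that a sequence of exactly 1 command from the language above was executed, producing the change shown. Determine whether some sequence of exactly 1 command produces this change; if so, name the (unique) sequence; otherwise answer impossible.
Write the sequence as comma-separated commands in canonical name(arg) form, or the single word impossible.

extend(-1)

t0: config: θ0=90°, θ1=0°, e=1
[1] after extend(-1): config: θ0=90°, θ1=0°, e=0
uniquely the one of 5 1-step routes that fits.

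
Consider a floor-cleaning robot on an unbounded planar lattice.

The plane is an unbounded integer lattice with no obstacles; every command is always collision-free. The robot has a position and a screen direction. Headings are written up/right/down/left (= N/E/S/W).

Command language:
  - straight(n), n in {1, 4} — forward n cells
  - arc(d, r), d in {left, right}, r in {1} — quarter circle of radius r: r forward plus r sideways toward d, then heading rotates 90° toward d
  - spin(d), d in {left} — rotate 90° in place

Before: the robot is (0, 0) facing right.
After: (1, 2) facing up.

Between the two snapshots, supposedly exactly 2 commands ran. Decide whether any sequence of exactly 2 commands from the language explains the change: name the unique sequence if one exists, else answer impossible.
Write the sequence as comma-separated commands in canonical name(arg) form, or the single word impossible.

arc(left, 1), straight(1)

key: running straight(1) before arc(left, 1) would end elsewhere — order is forced
initial: (0, 0) facing right
1. arc(left, 1) → (1, 1) facing up
2. straight(1) → (1, 2) facing up
no other 2-command option fits: unique.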